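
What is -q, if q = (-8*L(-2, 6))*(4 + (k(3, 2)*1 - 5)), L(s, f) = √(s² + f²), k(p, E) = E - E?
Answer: -16*√10 ≈ -50.596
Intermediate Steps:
k(p, E) = 0
L(s, f) = √(f² + s²)
q = 16*√10 (q = (-8*√(6² + (-2)²))*(4 + (0*1 - 5)) = (-8*√(36 + 4))*(4 + (0 - 5)) = (-16*√10)*(4 - 5) = -16*√10*(-1) = 16*√10 ≈ 50.596)
-q = -16*√10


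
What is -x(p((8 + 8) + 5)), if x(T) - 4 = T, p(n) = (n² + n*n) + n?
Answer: -907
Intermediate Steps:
p(n) = n + 2*n² (p(n) = (n² + n²) + n = 2*n² + n = n + 2*n²)
x(T) = 4 + T
-x(p((8 + 8) + 5)) = -(4 + ((8 + 8) + 5)*(1 + 2*((8 + 8) + 5))) = -(4 + (16 + 5)*(1 + 2*(16 + 5))) = -(4 + 21*(1 + 2*21)) = -(4 + 21*(1 + 42)) = -(4 + 21*43) = -(4 + 903) = -1*907 = -907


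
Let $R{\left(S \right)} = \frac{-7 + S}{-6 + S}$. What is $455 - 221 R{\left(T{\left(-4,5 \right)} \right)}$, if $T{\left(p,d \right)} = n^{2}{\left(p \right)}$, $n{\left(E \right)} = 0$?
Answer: $\frac{1183}{6} \approx 197.17$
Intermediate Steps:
$T{\left(p,d \right)} = 0$ ($T{\left(p,d \right)} = 0^{2} = 0$)
$R{\left(S \right)} = \frac{-7 + S}{-6 + S}$
$455 - 221 R{\left(T{\left(-4,5 \right)} \right)} = 455 - 221 \frac{-7 + 0}{-6 + 0} = 455 - 221 \frac{1}{-6} \left(-7\right) = 455 - 221 \left(\left(- \frac{1}{6}\right) \left(-7\right)\right) = 455 - \frac{1547}{6} = \frac{1183}{6}$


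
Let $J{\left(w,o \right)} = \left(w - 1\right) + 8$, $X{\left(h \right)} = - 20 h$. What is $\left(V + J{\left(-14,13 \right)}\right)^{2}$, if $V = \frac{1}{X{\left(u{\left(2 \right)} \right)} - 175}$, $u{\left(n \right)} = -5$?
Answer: $\frac{276676}{5625} \approx 49.187$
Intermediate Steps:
$J{\left(w,o \right)} = 7 + w$ ($J{\left(w,o \right)} = \left(-1 + w\right) + 8 = 7 + w$)
$V = - \frac{1}{75}$ ($V = \frac{1}{\left(-20\right) \left(-5\right) - 175} = \frac{1}{100 - 175} = \frac{1}{-75} = - \frac{1}{75} \approx -0.013333$)
$\left(V + J{\left(-14,13 \right)}\right)^{2} = \left(- \frac{1}{75} + \left(7 - 14\right)\right)^{2} = \left(- \frac{1}{75} - 7\right)^{2} = \left(- \frac{526}{75}\right)^{2} = \frac{276676}{5625}$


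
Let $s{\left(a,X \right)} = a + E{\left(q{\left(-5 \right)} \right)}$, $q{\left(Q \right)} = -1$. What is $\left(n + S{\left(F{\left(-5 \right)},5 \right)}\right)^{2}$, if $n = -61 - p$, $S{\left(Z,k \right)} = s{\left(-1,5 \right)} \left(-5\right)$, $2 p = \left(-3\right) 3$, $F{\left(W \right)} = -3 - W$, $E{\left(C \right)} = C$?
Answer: $\frac{8649}{4} \approx 2162.3$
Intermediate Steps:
$s{\left(a,X \right)} = -1 + a$ ($s{\left(a,X \right)} = a - 1 = -1 + a$)
$p = - \frac{9}{2}$ ($p = \frac{\left(-3\right) 3}{2} = \frac{1}{2} \left(-9\right) = - \frac{9}{2} \approx -4.5$)
$S{\left(Z,k \right)} = 10$ ($S{\left(Z,k \right)} = \left(-1 - 1\right) \left(-5\right) = \left(-2\right) \left(-5\right) = 10$)
$n = - \frac{113}{2}$ ($n = -61 - - \frac{9}{2} = -61 + \frac{9}{2} = - \frac{113}{2} \approx -56.5$)
$\left(n + S{\left(F{\left(-5 \right)},5 \right)}\right)^{2} = \left(- \frac{113}{2} + 10\right)^{2} = \left(- \frac{93}{2}\right)^{2} = \frac{8649}{4}$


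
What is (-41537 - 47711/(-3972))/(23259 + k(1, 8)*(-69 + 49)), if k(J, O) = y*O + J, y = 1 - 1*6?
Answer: -164937253/95482908 ≈ -1.7274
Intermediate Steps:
y = -5 (y = 1 - 6 = -5)
k(J, O) = J - 5*O (k(J, O) = -5*O + J = J - 5*O)
(-41537 - 47711/(-3972))/(23259 + k(1, 8)*(-69 + 49)) = (-41537 - 47711/(-3972))/(23259 + (1 - 5*8)*(-69 + 49)) = (-41537 - 47711*(-1/3972))/(23259 + (1 - 40)*(-20)) = (-41537 + 47711/3972)/(23259 - 39*(-20)) = -164937253/(3972*(23259 + 780)) = -164937253/3972/24039 = -164937253/3972*1/24039 = -164937253/95482908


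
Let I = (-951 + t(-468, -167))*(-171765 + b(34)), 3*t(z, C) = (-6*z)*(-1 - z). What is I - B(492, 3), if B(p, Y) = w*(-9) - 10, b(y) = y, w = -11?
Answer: -74902364780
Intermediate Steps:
t(z, C) = -2*z*(-1 - z) (t(z, C) = ((-6*z)*(-1 - z))/3 = (-6*z*(-1 - z))/3 = -2*z*(-1 - z))
B(p, Y) = 89 (B(p, Y) = -11*(-9) - 10 = 99 - 10 = 89)
I = -74902364691 (I = (-951 + 2*(-468)*(1 - 468))*(-171765 + 34) = (-951 + 2*(-468)*(-467))*(-171731) = (-951 + 437112)*(-171731) = 436161*(-171731) = -74902364691)
I - B(492, 3) = -74902364691 - 1*89 = -74902364691 - 89 = -74902364780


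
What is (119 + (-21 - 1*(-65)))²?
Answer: 26569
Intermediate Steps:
(119 + (-21 - 1*(-65)))² = (119 + (-21 + 65))² = (119 + 44)² = 163² = 26569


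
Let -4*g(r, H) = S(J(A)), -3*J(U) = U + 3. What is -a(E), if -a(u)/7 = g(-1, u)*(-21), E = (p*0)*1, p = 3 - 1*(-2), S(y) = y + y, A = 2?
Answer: -245/2 ≈ -122.50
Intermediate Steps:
J(U) = -1 - U/3 (J(U) = -(U + 3)/3 = -(3 + U)/3 = -1 - U/3)
S(y) = 2*y
g(r, H) = ⅚ (g(r, H) = -(-1 - ⅓*2)/2 = -(-1 - ⅔)/2 = -(-5)/(2*3) = -¼*(-10/3) = ⅚)
p = 5 (p = 3 + 2 = 5)
E = 0 (E = (5*0)*1 = 0*1 = 0)
a(u) = 245/2 (a(u) = -35*(-21)/6 = -7*(-35/2) = 245/2)
-a(E) = -1*245/2 = -245/2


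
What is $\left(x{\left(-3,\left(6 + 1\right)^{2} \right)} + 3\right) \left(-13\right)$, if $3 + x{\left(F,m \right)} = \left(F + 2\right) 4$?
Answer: $52$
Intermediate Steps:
$x{\left(F,m \right)} = 5 + 4 F$ ($x{\left(F,m \right)} = -3 + \left(F + 2\right) 4 = -3 + \left(2 + F\right) 4 = -3 + \left(8 + 4 F\right) = 5 + 4 F$)
$\left(x{\left(-3,\left(6 + 1\right)^{2} \right)} + 3\right) \left(-13\right) = \left(\left(5 + 4 \left(-3\right)\right) + 3\right) \left(-13\right) = \left(\left(5 - 12\right) + 3\right) \left(-13\right) = \left(-7 + 3\right) \left(-13\right) = \left(-4\right) \left(-13\right) = 52$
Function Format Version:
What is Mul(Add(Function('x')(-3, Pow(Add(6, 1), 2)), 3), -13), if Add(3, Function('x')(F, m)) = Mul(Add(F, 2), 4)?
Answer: 52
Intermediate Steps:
Function('x')(F, m) = Add(5, Mul(4, F)) (Function('x')(F, m) = Add(-3, Mul(Add(F, 2), 4)) = Add(-3, Mul(Add(2, F), 4)) = Add(-3, Add(8, Mul(4, F))) = Add(5, Mul(4, F)))
Mul(Add(Function('x')(-3, Pow(Add(6, 1), 2)), 3), -13) = Mul(Add(Add(5, Mul(4, -3)), 3), -13) = Mul(Add(Add(5, -12), 3), -13) = Mul(Add(-7, 3), -13) = Mul(-4, -13) = 52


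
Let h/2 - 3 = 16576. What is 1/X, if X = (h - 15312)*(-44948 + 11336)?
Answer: -1/599839752 ≈ -1.6671e-9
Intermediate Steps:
h = 33158 (h = 6 + 2*16576 = 6 + 33152 = 33158)
X = -599839752 (X = (33158 - 15312)*(-44948 + 11336) = 17846*(-33612) = -599839752)
1/X = 1/(-599839752) = -1/599839752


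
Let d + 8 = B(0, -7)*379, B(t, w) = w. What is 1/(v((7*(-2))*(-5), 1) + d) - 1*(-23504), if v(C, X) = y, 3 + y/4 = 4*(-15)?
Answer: 68467151/2913 ≈ 23504.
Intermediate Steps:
y = -252 (y = -12 + 4*(4*(-15)) = -12 + 4*(-60) = -12 - 240 = -252)
d = -2661 (d = -8 - 7*379 = -8 - 2653 = -2661)
v(C, X) = -252
1/(v((7*(-2))*(-5), 1) + d) - 1*(-23504) = 1/(-252 - 2661) - 1*(-23504) = 1/(-2913) + 23504 = -1/2913 + 23504 = 68467151/2913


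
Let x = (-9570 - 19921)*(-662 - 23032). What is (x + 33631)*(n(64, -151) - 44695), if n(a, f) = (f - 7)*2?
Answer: -31453389052235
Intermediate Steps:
x = 698759754 (x = -29491*(-23694) = 698759754)
n(a, f) = -14 + 2*f (n(a, f) = (-7 + f)*2 = -14 + 2*f)
(x + 33631)*(n(64, -151) - 44695) = (698759754 + 33631)*((-14 + 2*(-151)) - 44695) = 698793385*((-14 - 302) - 44695) = 698793385*(-316 - 44695) = 698793385*(-45011) = -31453389052235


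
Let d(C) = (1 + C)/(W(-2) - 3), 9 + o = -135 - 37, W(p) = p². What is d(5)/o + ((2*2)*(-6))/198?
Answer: -922/5973 ≈ -0.15436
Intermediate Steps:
o = -181 (o = -9 + (-135 - 37) = -9 - 172 = -181)
d(C) = 1 + C (d(C) = (1 + C)/((-2)² - 3) = (1 + C)/(4 - 3) = (1 + C)/1 = (1 + C)*1 = 1 + C)
d(5)/o + ((2*2)*(-6))/198 = (1 + 5)/(-181) + ((2*2)*(-6))/198 = 6*(-1/181) + (4*(-6))*(1/198) = -6/181 - 24*1/198 = -6/181 - 4/33 = -922/5973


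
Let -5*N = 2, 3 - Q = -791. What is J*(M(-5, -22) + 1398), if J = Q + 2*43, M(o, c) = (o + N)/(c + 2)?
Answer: 6152388/5 ≈ 1.2305e+6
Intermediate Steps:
Q = 794 (Q = 3 - 1*(-791) = 3 + 791 = 794)
N = -⅖ (N = -⅕*2 = -⅖ ≈ -0.40000)
M(o, c) = (-⅖ + o)/(2 + c) (M(o, c) = (o - ⅖)/(c + 2) = (-⅖ + o)/(2 + c))
J = 880 (J = 794 + 2*43 = 794 + 86 = 880)
J*(M(-5, -22) + 1398) = 880*((-⅖ - 5)/(2 - 22) + 1398) = 880*(-27/5/(-20) + 1398) = 880*(-1/20*(-27/5) + 1398) = 880*(27/100 + 1398) = 880*(139827/100) = 6152388/5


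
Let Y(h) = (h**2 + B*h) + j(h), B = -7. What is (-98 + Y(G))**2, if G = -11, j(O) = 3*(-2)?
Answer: 8836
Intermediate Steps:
j(O) = -6
Y(h) = -6 + h**2 - 7*h (Y(h) = (h**2 - 7*h) - 6 = -6 + h**2 - 7*h)
(-98 + Y(G))**2 = (-98 + (-6 + (-11)**2 - 7*(-11)))**2 = (-98 + (-6 + 121 + 77))**2 = (-98 + 192)**2 = 94**2 = 8836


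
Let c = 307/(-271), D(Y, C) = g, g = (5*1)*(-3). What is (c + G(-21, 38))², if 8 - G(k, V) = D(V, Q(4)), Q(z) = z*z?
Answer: 35117476/73441 ≈ 478.17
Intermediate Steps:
g = -15 (g = 5*(-3) = -15)
Q(z) = z²
D(Y, C) = -15
G(k, V) = 23 (G(k, V) = 8 - 1*(-15) = 8 + 15 = 23)
c = -307/271 (c = 307*(-1/271) = -307/271 ≈ -1.1328)
(c + G(-21, 38))² = (-307/271 + 23)² = (5926/271)² = 35117476/73441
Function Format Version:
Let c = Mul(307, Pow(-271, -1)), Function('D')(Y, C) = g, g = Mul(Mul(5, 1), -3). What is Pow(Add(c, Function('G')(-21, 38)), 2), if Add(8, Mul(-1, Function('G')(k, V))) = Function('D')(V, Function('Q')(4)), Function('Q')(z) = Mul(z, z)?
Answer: Rational(35117476, 73441) ≈ 478.17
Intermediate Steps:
g = -15 (g = Mul(5, -3) = -15)
Function('Q')(z) = Pow(z, 2)
Function('D')(Y, C) = -15
Function('G')(k, V) = 23 (Function('G')(k, V) = Add(8, Mul(-1, -15)) = Add(8, 15) = 23)
c = Rational(-307, 271) (c = Mul(307, Rational(-1, 271)) = Rational(-307, 271) ≈ -1.1328)
Pow(Add(c, Function('G')(-21, 38)), 2) = Pow(Add(Rational(-307, 271), 23), 2) = Pow(Rational(5926, 271), 2) = Rational(35117476, 73441)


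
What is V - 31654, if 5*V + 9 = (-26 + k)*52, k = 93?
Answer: -30959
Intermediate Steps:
V = 695 (V = -9/5 + ((-26 + 93)*52)/5 = -9/5 + (67*52)/5 = -9/5 + (⅕)*3484 = -9/5 + 3484/5 = 695)
V - 31654 = 695 - 31654 = -30959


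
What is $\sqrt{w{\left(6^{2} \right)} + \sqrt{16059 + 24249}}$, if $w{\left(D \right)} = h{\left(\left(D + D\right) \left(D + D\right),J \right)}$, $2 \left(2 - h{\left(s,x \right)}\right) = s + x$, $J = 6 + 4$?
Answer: $\sqrt{-2595 + 2 \sqrt{10077}} \approx 48.931 i$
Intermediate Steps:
$J = 10$
$h{\left(s,x \right)} = 2 - \frac{s}{2} - \frac{x}{2}$ ($h{\left(s,x \right)} = 2 - \frac{s + x}{2} = 2 - \left(\frac{s}{2} + \frac{x}{2}\right) = 2 - \frac{s}{2} - \frac{x}{2}$)
$w{\left(D \right)} = -3 - 2 D^{2}$ ($w{\left(D \right)} = 2 - \frac{\left(D + D\right) \left(D + D\right)}{2} - 5 = 2 - \frac{2 D 2 D}{2} - 5 = 2 - \frac{4 D^{2}}{2} - 5 = 2 - 2 D^{2} - 5 = -3 - 2 D^{2}$)
$\sqrt{w{\left(6^{2} \right)} + \sqrt{16059 + 24249}} = \sqrt{\left(-3 - 2 \left(6^{2}\right)^{2}\right) + \sqrt{16059 + 24249}} = \sqrt{\left(-3 - 2 \cdot 36^{2}\right) + \sqrt{40308}} = \sqrt{\left(-3 - 2592\right) + 2 \sqrt{10077}} = \sqrt{-2595 + 2 \sqrt{10077}}$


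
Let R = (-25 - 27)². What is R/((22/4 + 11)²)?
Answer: 10816/1089 ≈ 9.9321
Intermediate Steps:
R = 2704 (R = (-52)² = 2704)
R/((22/4 + 11)²) = 2704/((22/4 + 11)²) = 2704/((22*(¼) + 11)²) = 2704/((11/2 + 11)²) = 2704/((33/2)²) = 2704/(1089/4) = 2704*(4/1089) = 10816/1089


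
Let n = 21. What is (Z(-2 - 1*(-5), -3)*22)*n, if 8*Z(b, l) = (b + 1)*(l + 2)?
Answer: -231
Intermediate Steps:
Z(b, l) = (1 + b)*(2 + l)/8 (Z(b, l) = ((b + 1)*(l + 2))/8 = ((1 + b)*(2 + l))/8 = (1 + b)*(2 + l)/8)
(Z(-2 - 1*(-5), -3)*22)*n = ((¼ + (-2 - 1*(-5))/4 + (⅛)*(-3) + (⅛)*(-2 - 1*(-5))*(-3))*22)*21 = ((¼ + (-2 + 5)/4 - 3/8 + (⅛)*(-2 + 5)*(-3))*22)*21 = ((¼ + (¼)*3 - 3/8 + (⅛)*3*(-3))*22)*21 = ((¼ + ¾ - 3/8 - 9/8)*22)*21 = -½*22*21 = -11*21 = -231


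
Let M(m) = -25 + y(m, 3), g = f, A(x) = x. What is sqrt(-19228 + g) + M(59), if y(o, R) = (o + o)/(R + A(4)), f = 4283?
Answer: -57/7 + 7*I*sqrt(305) ≈ -8.1429 + 122.25*I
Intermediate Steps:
g = 4283
y(o, R) = 2*o/(4 + R) (y(o, R) = (o + o)/(R + 4) = (2*o)/(4 + R) = 2*o/(4 + R))
M(m) = -25 + 2*m/7 (M(m) = -25 + 2*m/(4 + 3) = -25 + 2*m/7)
sqrt(-19228 + g) + M(59) = sqrt(-19228 + 4283) + (-25 + (2/7)*59) = sqrt(-14945) + (-25 + 118/7) = 7*I*sqrt(305) - 57/7 = -57/7 + 7*I*sqrt(305)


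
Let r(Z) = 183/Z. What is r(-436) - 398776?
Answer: -173866519/436 ≈ -3.9878e+5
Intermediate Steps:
r(-436) - 398776 = 183/(-436) - 398776 = 183*(-1/436) - 398776 = -183/436 - 398776 = -173866519/436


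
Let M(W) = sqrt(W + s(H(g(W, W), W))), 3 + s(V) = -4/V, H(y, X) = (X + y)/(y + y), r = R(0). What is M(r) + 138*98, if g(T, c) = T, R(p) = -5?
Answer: 13524 + 2*I*sqrt(3) ≈ 13524.0 + 3.4641*I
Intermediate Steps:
r = -5
H(y, X) = (X + y)/(2*y) (H(y, X) = (X + y)/((2*y)) = (X + y)*(1/(2*y)) = (X + y)/(2*y))
s(V) = -3 - 4/V
M(W) = sqrt(-7 + W) (M(W) = sqrt(W + (-3 - 4*2*W/(W + W))) = sqrt(W + (-3 - 4/((2*W)/(2*W)))) = sqrt(W + (-3 - 4/1)) = sqrt(W + (-3 - 4*1)) = sqrt(W + (-3 - 4)) = sqrt(W - 7) = sqrt(-7 + W))
M(r) + 138*98 = sqrt(-7 - 5) + 138*98 = sqrt(-12) + 13524 = 2*I*sqrt(3) + 13524 = 13524 + 2*I*sqrt(3)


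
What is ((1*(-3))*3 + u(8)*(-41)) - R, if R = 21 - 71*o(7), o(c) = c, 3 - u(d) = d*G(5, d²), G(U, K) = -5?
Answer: -1296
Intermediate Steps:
u(d) = 3 + 5*d (u(d) = 3 - d*(-5) = 3 - (-5)*d = 3 + 5*d)
R = -476 (R = 21 - 71*7 = 21 - 497 = -476)
((1*(-3))*3 + u(8)*(-41)) - R = ((1*(-3))*3 + (3 + 5*8)*(-41)) - 1*(-476) = (-3*3 + (3 + 40)*(-41)) + 476 = (-9 + 43*(-41)) + 476 = (-9 - 1763) + 476 = -1772 + 476 = -1296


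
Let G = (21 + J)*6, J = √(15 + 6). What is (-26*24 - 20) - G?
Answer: -770 - 6*√21 ≈ -797.50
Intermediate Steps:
J = √21 ≈ 4.5826
G = 126 + 6*√21 (G = (21 + √21)*6 = 126 + 6*√21 ≈ 153.50)
(-26*24 - 20) - G = (-26*24 - 20) - (126 + 6*√21) = (-624 - 20) + (-126 - 6*√21) = -644 + (-126 - 6*√21) = -770 - 6*√21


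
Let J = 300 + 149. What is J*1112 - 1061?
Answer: 498227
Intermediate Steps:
J = 449
J*1112 - 1061 = 449*1112 - 1061 = 499288 - 1061 = 498227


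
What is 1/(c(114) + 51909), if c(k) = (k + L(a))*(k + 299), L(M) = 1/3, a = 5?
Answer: 3/297386 ≈ 1.0088e-5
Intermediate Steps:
L(M) = ⅓
c(k) = (299 + k)*(⅓ + k) (c(k) = (k + ⅓)*(k + 299) = (⅓ + k)*(299 + k) = (299 + k)*(⅓ + k))
1/(c(114) + 51909) = 1/((299/3 + 114² + (898/3)*114) + 51909) = 1/((299/3 + 12996 + 34124) + 51909) = 1/(141659/3 + 51909) = 1/(297386/3) = 3/297386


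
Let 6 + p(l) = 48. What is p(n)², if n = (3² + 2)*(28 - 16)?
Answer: 1764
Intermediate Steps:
n = 132 (n = (9 + 2)*12 = 11*12 = 132)
p(l) = 42 (p(l) = -6 + 48 = 42)
p(n)² = 42² = 1764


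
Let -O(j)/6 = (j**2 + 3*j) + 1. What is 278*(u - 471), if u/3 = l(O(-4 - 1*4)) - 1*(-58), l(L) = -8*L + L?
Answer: 1353582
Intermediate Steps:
O(j) = -6 - 18*j - 6*j**2 (O(j) = -6*((j**2 + 3*j) + 1) = -6*(1 + j**2 + 3*j) = -6 - 18*j - 6*j**2)
l(L) = -7*L
u = 5340 (u = 3*(-7*(-6 - 18*(-4 - 1*4) - 6*(-4 - 1*4)**2) - 1*(-58)) = 3*(-7*(-6 - 18*(-4 - 4) - 6*(-4 - 4)**2) + 58) = 3*(-7*(-6 - 18*(-8) - 6*(-8)**2) + 58) = 3*(-7*(-6 + 144 - 6*64) + 58) = 3*(-7*(-6 + 144 - 384) + 58) = 3*(-7*(-246) + 58) = 3*(1722 + 58) = 3*1780 = 5340)
278*(u - 471) = 278*(5340 - 471) = 278*4869 = 1353582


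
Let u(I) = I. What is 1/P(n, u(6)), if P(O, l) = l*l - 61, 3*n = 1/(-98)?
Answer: -1/25 ≈ -0.040000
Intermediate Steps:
n = -1/294 (n = (1/3)/(-98) = (1/3)*(-1/98) = -1/294 ≈ -0.0034014)
P(O, l) = -61 + l**2 (P(O, l) = l**2 - 61 = -61 + l**2)
1/P(n, u(6)) = 1/(-61 + 6**2) = 1/(-61 + 36) = 1/(-25) = -1/25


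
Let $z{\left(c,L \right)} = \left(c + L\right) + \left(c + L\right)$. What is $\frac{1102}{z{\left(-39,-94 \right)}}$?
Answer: $- \frac{29}{7} \approx -4.1429$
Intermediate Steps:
$z{\left(c,L \right)} = 2 L + 2 c$ ($z{\left(c,L \right)} = \left(L + c\right) + \left(L + c\right) = 2 L + 2 c$)
$\frac{1102}{z{\left(-39,-94 \right)}} = \frac{1102}{2 \left(-94\right) + 2 \left(-39\right)} = \frac{1102}{-188 - 78} = \frac{1102}{-266} = 1102 \left(- \frac{1}{266}\right) = - \frac{29}{7}$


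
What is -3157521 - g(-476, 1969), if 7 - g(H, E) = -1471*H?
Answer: -2457332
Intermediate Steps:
g(H, E) = 7 + 1471*H (g(H, E) = 7 - (-1471)*H = 7 + 1471*H)
-3157521 - g(-476, 1969) = -3157521 - (7 + 1471*(-476)) = -3157521 - (7 - 700196) = -3157521 - 1*(-700189) = -3157521 + 700189 = -2457332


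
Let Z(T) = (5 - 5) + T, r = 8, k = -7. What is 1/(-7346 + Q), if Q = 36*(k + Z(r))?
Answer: -1/7310 ≈ -0.00013680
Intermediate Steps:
Z(T) = T (Z(T) = 0 + T = T)
Q = 36 (Q = 36*(-7 + 8) = 36*1 = 36)
1/(-7346 + Q) = 1/(-7346 + 36) = 1/(-7310) = -1/7310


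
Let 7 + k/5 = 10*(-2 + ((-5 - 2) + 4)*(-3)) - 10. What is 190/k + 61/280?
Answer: 13873/14840 ≈ 0.93484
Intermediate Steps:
k = 265 (k = -35 + 5*(10*(-2 + ((-5 - 2) + 4)*(-3)) - 10) = -35 + 5*(10*(-2 + (-7 + 4)*(-3)) - 10) = -35 + 5*(10*(-2 - 3*(-3)) - 10) = -35 + 5*(10*(-2 + 9) - 10) = -35 + 5*(10*7 - 10) = -35 + 5*(70 - 10) = -35 + 5*60 = -35 + 300 = 265)
190/k + 61/280 = 190/265 + 61/280 = 190*(1/265) + 61*(1/280) = 38/53 + 61/280 = 13873/14840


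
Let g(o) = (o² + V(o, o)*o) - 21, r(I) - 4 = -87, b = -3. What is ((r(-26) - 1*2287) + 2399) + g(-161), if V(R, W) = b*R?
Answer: -51834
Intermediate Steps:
r(I) = -83 (r(I) = 4 - 87 = -83)
V(R, W) = -3*R
g(o) = -21 - 2*o² (g(o) = (o² + (-3*o)*o) - 21 = (o² - 3*o²) - 21 = -2*o² - 21 = -21 - 2*o²)
((r(-26) - 1*2287) + 2399) + g(-161) = ((-83 - 1*2287) + 2399) + (-21 - 2*(-161)²) = ((-83 - 2287) + 2399) + (-21 - 2*25921) = (-2370 + 2399) + (-21 - 51842) = 29 - 51863 = -51834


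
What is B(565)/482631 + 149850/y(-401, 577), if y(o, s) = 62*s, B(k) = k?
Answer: 36171233830/8632820697 ≈ 4.1900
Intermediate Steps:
B(565)/482631 + 149850/y(-401, 577) = 565/482631 + 149850/((62*577)) = 565*(1/482631) + 149850/35774 = 565/482631 + 149850*(1/35774) = 565/482631 + 74925/17887 = 36171233830/8632820697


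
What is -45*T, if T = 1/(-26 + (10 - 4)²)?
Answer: -9/2 ≈ -4.5000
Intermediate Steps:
T = ⅒ (T = 1/(-26 + 6²) = 1/(-26 + 36) = 1/10 = ⅒ ≈ 0.10000)
-45*T = -45*⅒ = -9/2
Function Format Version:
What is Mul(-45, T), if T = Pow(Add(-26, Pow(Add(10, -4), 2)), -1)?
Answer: Rational(-9, 2) ≈ -4.5000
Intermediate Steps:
T = Rational(1, 10) (T = Pow(Add(-26, Pow(6, 2)), -1) = Pow(Add(-26, 36), -1) = Pow(10, -1) = Rational(1, 10) ≈ 0.10000)
Mul(-45, T) = Mul(-45, Rational(1, 10)) = Rational(-9, 2)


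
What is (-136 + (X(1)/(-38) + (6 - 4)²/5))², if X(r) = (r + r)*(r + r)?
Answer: 165225316/9025 ≈ 18308.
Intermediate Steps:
X(r) = 4*r² (X(r) = (2*r)*(2*r) = 4*r²)
(-136 + (X(1)/(-38) + (6 - 4)²/5))² = (-136 + ((4*1²)/(-38) + (6 - 4)²/5))² = (-136 + ((4*1)*(-1/38) + 2²*(⅕)))² = (-136 + (4*(-1/38) + 4*(⅕)))² = (-136 + (-2/19 + ⅘))² = (-136 + 66/95)² = (-12854/95)² = 165225316/9025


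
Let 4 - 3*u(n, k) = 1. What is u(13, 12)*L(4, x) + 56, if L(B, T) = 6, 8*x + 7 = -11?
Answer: 62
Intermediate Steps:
x = -9/4 (x = -7/8 + (1/8)*(-11) = -7/8 - 11/8 = -9/4 ≈ -2.2500)
u(n, k) = 1 (u(n, k) = 4/3 - 1/3*1 = 4/3 - 1/3 = 1)
u(13, 12)*L(4, x) + 56 = 1*6 + 56 = 6 + 56 = 62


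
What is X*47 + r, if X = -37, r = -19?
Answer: -1758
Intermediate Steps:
X*47 + r = -37*47 - 19 = -1739 - 19 = -1758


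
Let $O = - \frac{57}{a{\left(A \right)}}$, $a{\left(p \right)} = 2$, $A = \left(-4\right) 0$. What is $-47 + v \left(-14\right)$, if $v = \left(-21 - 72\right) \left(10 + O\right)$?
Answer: $-24134$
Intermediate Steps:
$A = 0$
$O = - \frac{57}{2} \approx -28.5$
$v = \frac{3441}{2}$ ($v = \left(-21 - 72\right) \left(10 - \frac{57}{2}\right) = \left(-93\right) \left(- \frac{37}{2}\right) = \frac{3441}{2} \approx 1720.5$)
$-47 + v \left(-14\right) = -47 + \frac{3441}{2} \left(-14\right) = -47 - 24087 = -24134$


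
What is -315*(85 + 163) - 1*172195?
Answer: -250315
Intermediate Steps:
-315*(85 + 163) - 1*172195 = -315*248 - 172195 = -78120 - 172195 = -250315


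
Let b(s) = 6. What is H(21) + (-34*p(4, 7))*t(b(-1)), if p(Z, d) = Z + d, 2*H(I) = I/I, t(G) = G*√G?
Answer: ½ - 2244*√6 ≈ -5496.2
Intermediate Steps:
t(G) = G^(3/2)
H(I) = ½ (H(I) = (I/I)/2 = (½)*1 = ½)
H(21) + (-34*p(4, 7))*t(b(-1)) = ½ + (-34*(4 + 7))*6^(3/2) = ½ + (-34*11)*(6*√6) = ½ - 2244*√6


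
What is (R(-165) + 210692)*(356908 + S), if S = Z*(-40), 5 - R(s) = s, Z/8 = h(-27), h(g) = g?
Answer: 77080182376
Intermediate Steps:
Z = -216 (Z = 8*(-27) = -216)
R(s) = 5 - s
S = 8640 (S = -216*(-40) = 8640)
(R(-165) + 210692)*(356908 + S) = ((5 - 1*(-165)) + 210692)*(356908 + 8640) = ((5 + 165) + 210692)*365548 = (170 + 210692)*365548 = 210862*365548 = 77080182376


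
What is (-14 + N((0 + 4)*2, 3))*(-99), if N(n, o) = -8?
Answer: 2178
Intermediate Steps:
(-14 + N((0 + 4)*2, 3))*(-99) = (-14 - 8)*(-99) = -22*(-99) = 2178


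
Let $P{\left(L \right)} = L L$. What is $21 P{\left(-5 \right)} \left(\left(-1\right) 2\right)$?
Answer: $-1050$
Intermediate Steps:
$P{\left(L \right)} = L^{2}$
$21 P{\left(-5 \right)} \left(\left(-1\right) 2\right) = 21 \left(-5\right)^{2} \left(\left(-1\right) 2\right) = 21 \cdot 25 \left(-2\right) = 525 \left(-2\right) = -1050$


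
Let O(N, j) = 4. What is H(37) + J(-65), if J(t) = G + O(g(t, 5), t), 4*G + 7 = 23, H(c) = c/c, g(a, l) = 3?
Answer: 9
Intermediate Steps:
H(c) = 1
G = 4 (G = -7/4 + (¼)*23 = -7/4 + 23/4 = 4)
J(t) = 8 (J(t) = 4 + 4 = 8)
H(37) + J(-65) = 1 + 8 = 9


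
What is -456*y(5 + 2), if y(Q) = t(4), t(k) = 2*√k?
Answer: -1824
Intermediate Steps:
y(Q) = 4 (y(Q) = 2*√4 = 2*2 = 4)
-456*y(5 + 2) = -456*4 = -1824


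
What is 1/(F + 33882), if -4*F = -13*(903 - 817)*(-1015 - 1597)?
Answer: -1/696172 ≈ -1.4364e-6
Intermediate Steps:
F = -730054 (F = -(-13)*(903 - 817)*(-1015 - 1597)/4 = -(-13)*86*(-2612)/4 = -(-13)*(-224632)/4 = -¼*2920216 = -730054)
1/(F + 33882) = 1/(-730054 + 33882) = 1/(-696172) = -1/696172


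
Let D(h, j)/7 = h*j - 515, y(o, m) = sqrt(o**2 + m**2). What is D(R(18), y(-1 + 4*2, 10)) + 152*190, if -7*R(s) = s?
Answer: 25275 - 18*sqrt(149) ≈ 25055.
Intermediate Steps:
y(o, m) = sqrt(m**2 + o**2)
R(s) = -s/7
D(h, j) = -3605 + 7*h*j (D(h, j) = 7*(h*j - 515) = 7*(-515 + h*j) = -3605 + 7*h*j)
D(R(18), y(-1 + 4*2, 10)) + 152*190 = (-3605 + 7*(-1/7*18)*sqrt(10**2 + (-1 + 4*2)**2)) + 152*190 = (-3605 + 7*(-18/7)*sqrt(100 + (-1 + 8)**2)) + 28880 = (-3605 + 7*(-18/7)*sqrt(100 + 7**2)) + 28880 = (-3605 + 7*(-18/7)*sqrt(100 + 49)) + 28880 = (-3605 + 7*(-18/7)*sqrt(149)) + 28880 = (-3605 - 18*sqrt(149)) + 28880 = 25275 - 18*sqrt(149)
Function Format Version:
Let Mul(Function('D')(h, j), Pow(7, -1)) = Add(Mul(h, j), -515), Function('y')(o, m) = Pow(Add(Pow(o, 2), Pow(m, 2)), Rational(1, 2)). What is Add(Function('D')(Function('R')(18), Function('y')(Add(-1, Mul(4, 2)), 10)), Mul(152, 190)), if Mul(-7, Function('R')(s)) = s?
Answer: Add(25275, Mul(-18, Pow(149, Rational(1, 2)))) ≈ 25055.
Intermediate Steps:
Function('y')(o, m) = Pow(Add(Pow(m, 2), Pow(o, 2)), Rational(1, 2))
Function('R')(s) = Mul(Rational(-1, 7), s)
Function('D')(h, j) = Add(-3605, Mul(7, h, j)) (Function('D')(h, j) = Mul(7, Add(Mul(h, j), -515)) = Mul(7, Add(-515, Mul(h, j))) = Add(-3605, Mul(7, h, j)))
Add(Function('D')(Function('R')(18), Function('y')(Add(-1, Mul(4, 2)), 10)), Mul(152, 190)) = Add(Add(-3605, Mul(7, Mul(Rational(-1, 7), 18), Pow(Add(Pow(10, 2), Pow(Add(-1, Mul(4, 2)), 2)), Rational(1, 2)))), Mul(152, 190)) = Add(Add(-3605, Mul(7, Rational(-18, 7), Pow(Add(100, Pow(Add(-1, 8), 2)), Rational(1, 2)))), 28880) = Add(Add(-3605, Mul(7, Rational(-18, 7), Pow(Add(100, Pow(7, 2)), Rational(1, 2)))), 28880) = Add(Add(-3605, Mul(7, Rational(-18, 7), Pow(Add(100, 49), Rational(1, 2)))), 28880) = Add(Add(-3605, Mul(7, Rational(-18, 7), Pow(149, Rational(1, 2)))), 28880) = Add(Add(-3605, Mul(-18, Pow(149, Rational(1, 2)))), 28880) = Add(25275, Mul(-18, Pow(149, Rational(1, 2))))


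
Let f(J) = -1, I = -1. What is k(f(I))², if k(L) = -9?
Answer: 81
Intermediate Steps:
k(f(I))² = (-9)² = 81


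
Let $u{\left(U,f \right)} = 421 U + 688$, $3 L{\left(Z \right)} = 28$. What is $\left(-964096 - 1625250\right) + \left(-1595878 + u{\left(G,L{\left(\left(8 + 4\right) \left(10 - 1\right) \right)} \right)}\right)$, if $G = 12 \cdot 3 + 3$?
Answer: $-4168117$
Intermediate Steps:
$L{\left(Z \right)} = \frac{28}{3}$ ($L{\left(Z \right)} = \frac{1}{3} \cdot 28 = \frac{28}{3}$)
$G = 39$ ($G = 36 + 3 = 39$)
$u{\left(U,f \right)} = 688 + 421 U$
$\left(-964096 - 1625250\right) + \left(-1595878 + u{\left(G,L{\left(\left(8 + 4\right) \left(10 - 1\right) \right)} \right)}\right) = \left(-964096 - 1625250\right) + \left(-1595878 + \left(688 + 421 \cdot 39\right)\right) = -2589346 + \left(-1595878 + \left(688 + 16419\right)\right) = -2589346 + \left(-1595878 + 17107\right) = -2589346 - 1578771 = -4168117$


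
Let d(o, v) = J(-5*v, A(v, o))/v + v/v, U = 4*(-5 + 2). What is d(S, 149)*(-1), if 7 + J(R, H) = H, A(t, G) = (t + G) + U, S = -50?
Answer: -229/149 ≈ -1.5369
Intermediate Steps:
U = -12 (U = 4*(-3) = -12)
A(t, G) = -12 + G + t (A(t, G) = (t + G) - 12 = (G + t) - 12 = -12 + G + t)
J(R, H) = -7 + H
d(o, v) = 1 + (-19 + o + v)/v (d(o, v) = (-7 + (-12 + o + v))/v + v/v = (-19 + o + v)/v + 1 = 1 + (-19 + o + v)/v)
d(S, 149)*(-1) = ((-19 - 50 + 2*149)/149)*(-1) = ((-19 - 50 + 298)/149)*(-1) = ((1/149)*229)*(-1) = (229/149)*(-1) = -229/149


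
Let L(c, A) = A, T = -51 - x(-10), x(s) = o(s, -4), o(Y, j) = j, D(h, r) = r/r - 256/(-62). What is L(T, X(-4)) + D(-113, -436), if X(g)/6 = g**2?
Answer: 3135/31 ≈ 101.13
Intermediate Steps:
D(h, r) = 159/31 (D(h, r) = 1 - 256*(-1/62) = 1 + 128/31 = 159/31)
x(s) = -4
T = -47 (T = -51 - 1*(-4) = -51 + 4 = -47)
X(g) = 6*g**2
L(T, X(-4)) + D(-113, -436) = 6*(-4)**2 + 159/31 = 6*16 + 159/31 = 96 + 159/31 = 3135/31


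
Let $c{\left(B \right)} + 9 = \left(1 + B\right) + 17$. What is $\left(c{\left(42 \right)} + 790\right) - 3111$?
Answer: $-2270$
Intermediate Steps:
$c{\left(B \right)} = 9 + B$ ($c{\left(B \right)} = -9 + \left(\left(1 + B\right) + 17\right) = -9 + \left(18 + B\right) = 9 + B$)
$\left(c{\left(42 \right)} + 790\right) - 3111 = \left(\left(9 + 42\right) + 790\right) - 3111 = \left(51 + 790\right) - 3111 = 841 - 3111 = -2270$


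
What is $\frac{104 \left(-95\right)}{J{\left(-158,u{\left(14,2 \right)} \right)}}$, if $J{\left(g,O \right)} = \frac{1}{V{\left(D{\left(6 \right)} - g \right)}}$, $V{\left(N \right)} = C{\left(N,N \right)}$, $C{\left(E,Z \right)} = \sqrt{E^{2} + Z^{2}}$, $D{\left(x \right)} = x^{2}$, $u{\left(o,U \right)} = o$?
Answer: $- 1916720 \sqrt{2} \approx -2.7107 \cdot 10^{6}$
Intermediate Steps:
$V{\left(N \right)} = \sqrt{2} \sqrt{N^{2}}$ ($V{\left(N \right)} = \sqrt{N^{2} + N^{2}} = \sqrt{2 N^{2}} = \sqrt{2} \sqrt{N^{2}}$)
$J{\left(g,O \right)} = \frac{\sqrt{2}}{2 \sqrt{\left(36 - g\right)^{2}}}$ ($J{\left(g,O \right)} = \frac{1}{\sqrt{2} \sqrt{\left(6^{2} - g\right)^{2}}} = \frac{1}{\sqrt{2} \sqrt{\left(36 - g\right)^{2}}} = \frac{\sqrt{2}}{2 \sqrt{\left(36 - g\right)^{2}}}$)
$\frac{104 \left(-95\right)}{J{\left(-158,u{\left(14,2 \right)} \right)}} = \frac{104 \left(-95\right)}{\frac{1}{2} \sqrt{2} \frac{1}{\sqrt{\left(-36 - 158\right)^{2}}}} = - \frac{9880}{\frac{1}{2} \sqrt{2} \frac{1}{\sqrt{\left(-194\right)^{2}}}} = - \frac{9880}{\frac{1}{2} \sqrt{2} \frac{1}{\sqrt{37636}}} = - \frac{9880}{\frac{1}{2} \sqrt{2} \cdot \frac{1}{194}} = - \frac{9880}{\frac{1}{388} \sqrt{2}} = - 9880 \cdot 194 \sqrt{2} = - 1916720 \sqrt{2}$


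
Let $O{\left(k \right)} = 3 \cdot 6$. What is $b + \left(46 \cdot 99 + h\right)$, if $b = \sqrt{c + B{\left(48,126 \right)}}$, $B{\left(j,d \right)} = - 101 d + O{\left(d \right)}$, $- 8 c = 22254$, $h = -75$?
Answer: $4479 + \frac{i \sqrt{61959}}{2} \approx 4479.0 + 124.46 i$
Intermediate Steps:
$O{\left(k \right)} = 18$
$c = - \frac{11127}{4}$ ($c = \left(- \frac{1}{8}\right) 22254 = - \frac{11127}{4} \approx -2781.8$)
$B{\left(j,d \right)} = 18 - 101 d$ ($B{\left(j,d \right)} = - 101 d + 18 = 18 - 101 d$)
$b = \frac{i \sqrt{61959}}{2}$ ($b = \sqrt{- \frac{11127}{4} + \left(18 - 12726\right)} = \sqrt{- \frac{11127}{4} - 12708} = \sqrt{- \frac{61959}{4}} = \frac{i \sqrt{61959}}{2} \approx 124.46 i$)
$b + \left(46 \cdot 99 + h\right) = \frac{i \sqrt{61959}}{2} + \left(46 \cdot 99 - 75\right) = \frac{i \sqrt{61959}}{2} + \left(4554 - 75\right) = \frac{i \sqrt{61959}}{2} + 4479 = 4479 + \frac{i \sqrt{61959}}{2}$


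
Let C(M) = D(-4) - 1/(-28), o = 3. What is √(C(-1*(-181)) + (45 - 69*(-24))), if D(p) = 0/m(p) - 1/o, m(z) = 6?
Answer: √3000039/42 ≈ 41.240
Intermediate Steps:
D(p) = -⅓ (D(p) = 0/6 - 1/3 = 0*(⅙) - 1*⅓ = 0 - ⅓ = -⅓)
C(M) = -25/84 (C(M) = -⅓ - 1/(-28) = -⅓ - 1*(-1/28) = -⅓ + 1/28 = -25/84)
√(C(-1*(-181)) + (45 - 69*(-24))) = √(-25/84 + (45 - 69*(-24))) = √(-25/84 + (45 + 1656)) = √(-25/84 + 1701) = √(142859/84) = √3000039/42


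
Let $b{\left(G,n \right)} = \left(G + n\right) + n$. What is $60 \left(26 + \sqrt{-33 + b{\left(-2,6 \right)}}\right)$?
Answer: $1560 + 60 i \sqrt{23} \approx 1560.0 + 287.75 i$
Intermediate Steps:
$b{\left(G,n \right)} = G + 2 n$
$60 \left(26 + \sqrt{-33 + b{\left(-2,6 \right)}}\right) = 60 \left(26 + \sqrt{-33 + \left(-2 + 2 \cdot 6\right)}\right) = 60 \left(26 + \sqrt{-33 + \left(-2 + 12\right)}\right) = 60 \left(26 + \sqrt{-33 + 10}\right) = 60 \left(26 + \sqrt{-23}\right) = 60 \left(26 + i \sqrt{23}\right) = 1560 + 60 i \sqrt{23}$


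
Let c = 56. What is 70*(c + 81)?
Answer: 9590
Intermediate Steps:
70*(c + 81) = 70*(56 + 81) = 70*137 = 9590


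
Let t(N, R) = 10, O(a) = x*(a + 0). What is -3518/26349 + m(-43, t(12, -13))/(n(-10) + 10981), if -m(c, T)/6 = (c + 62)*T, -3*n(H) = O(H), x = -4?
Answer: -205866334/866961147 ≈ -0.23746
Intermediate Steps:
O(a) = -4*a (O(a) = -4*(a + 0) = -4*a)
n(H) = 4*H/3 (n(H) = -(-4)*H/3 = 4*H/3)
m(c, T) = -6*T*(62 + c) (m(c, T) = -6*(c + 62)*T = -6*(62 + c)*T = -6*T*(62 + c))
-3518/26349 + m(-43, t(12, -13))/(n(-10) + 10981) = -3518/26349 + (-6*10*(62 - 43))/((4/3)*(-10) + 10981) = -3518*1/26349 + (-6*10*19)/(-40/3 + 10981) = -3518/26349 - 1140/32903/3 = -3518/26349 - 1140*3/32903 = -3518/26349 - 3420/32903 = -205866334/866961147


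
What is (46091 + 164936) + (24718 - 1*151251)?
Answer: 84494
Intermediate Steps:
(46091 + 164936) + (24718 - 1*151251) = 211027 + (24718 - 151251) = 211027 - 126533 = 84494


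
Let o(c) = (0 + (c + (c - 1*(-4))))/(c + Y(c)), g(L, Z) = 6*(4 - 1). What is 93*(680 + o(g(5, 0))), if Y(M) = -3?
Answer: 63488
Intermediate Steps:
g(L, Z) = 18 (g(L, Z) = 6*3 = 18)
o(c) = (4 + 2*c)/(-3 + c) (o(c) = (0 + (c + (c - 1*(-4))))/(c - 3) = (0 + (c + (c + 4)))/(-3 + c) = (0 + (c + (4 + c)))/(-3 + c) = (0 + (4 + 2*c))/(-3 + c) = (4 + 2*c)/(-3 + c))
93*(680 + o(g(5, 0))) = 93*(680 + 2*(2 + 18)/(-3 + 18)) = 93*(680 + 2*20/15) = 93*(680 + 2*(1/15)*20) = 93*(680 + 8/3) = 93*(2048/3) = 63488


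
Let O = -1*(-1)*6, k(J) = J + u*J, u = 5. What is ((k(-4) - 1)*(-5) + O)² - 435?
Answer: 16726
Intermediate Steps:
k(J) = 6*J (k(J) = J + 5*J = 6*J)
O = 6 (O = 1*6 = 6)
((k(-4) - 1)*(-5) + O)² - 435 = ((6*(-4) - 1)*(-5) + 6)² - 435 = ((-24 - 1)*(-5) + 6)² - 435 = (-25*(-5) + 6)² - 435 = (125 + 6)² - 435 = 131² - 435 = 17161 - 435 = 16726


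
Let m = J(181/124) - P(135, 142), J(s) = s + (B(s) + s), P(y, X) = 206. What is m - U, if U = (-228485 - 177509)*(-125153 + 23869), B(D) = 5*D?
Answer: -5098966364981/124 ≈ -4.1121e+10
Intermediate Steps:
J(s) = 7*s (J(s) = s + (5*s + s) = s + 6*s = 7*s)
U = 41120696296 (U = -405994*(-101284) = 41120696296)
m = -24277/124 (m = 7*(181/124) - 1*206 = 7*(181*(1/124)) - 206 = 7*(181/124) - 206 = 1267/124 - 206 = -24277/124 ≈ -195.78)
m - U = -24277/124 - 1*41120696296 = -24277/124 - 41120696296 = -5098966364981/124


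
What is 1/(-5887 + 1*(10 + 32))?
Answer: -1/5845 ≈ -0.00017109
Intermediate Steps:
1/(-5887 + 1*(10 + 32)) = 1/(-5887 + 1*42) = 1/(-5887 + 42) = 1/(-5845) = -1/5845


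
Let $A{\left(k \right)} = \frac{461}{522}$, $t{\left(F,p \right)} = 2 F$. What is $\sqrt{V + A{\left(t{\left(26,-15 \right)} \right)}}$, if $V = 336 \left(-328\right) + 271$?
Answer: $\frac{i \sqrt{3328425874}}{174} \approx 331.57 i$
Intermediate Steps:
$A{\left(k \right)} = \frac{461}{522}$ ($A{\left(k \right)} = 461 \cdot \frac{1}{522} = \frac{461}{522}$)
$V = -109937$ ($V = -110208 + 271 = -109937$)
$\sqrt{V + A{\left(t{\left(26,-15 \right)} \right)}} = \sqrt{-109937 + \frac{461}{522}} = \sqrt{- \frac{57386653}{522}} = \frac{i \sqrt{3328425874}}{174}$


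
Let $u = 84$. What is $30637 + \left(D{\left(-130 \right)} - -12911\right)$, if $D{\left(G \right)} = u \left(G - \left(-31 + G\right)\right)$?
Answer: $46152$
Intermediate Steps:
$D{\left(G \right)} = 2604$ ($D{\left(G \right)} = 84 \left(G - \left(-31 + G\right)\right) = 84 \cdot 31 = 2604$)
$30637 + \left(D{\left(-130 \right)} - -12911\right) = 30637 + \left(2604 - -12911\right) = 30637 + \left(2604 + 12911\right) = 30637 + 15515 = 46152$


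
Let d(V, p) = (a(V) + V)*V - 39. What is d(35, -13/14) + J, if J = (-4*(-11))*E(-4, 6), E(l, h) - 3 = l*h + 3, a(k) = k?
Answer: 1619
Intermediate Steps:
E(l, h) = 6 + h*l (E(l, h) = 3 + (l*h + 3) = 3 + (h*l + 3) = 3 + (3 + h*l) = 6 + h*l)
J = -792 (J = (-4*(-11))*(6 + 6*(-4)) = 44*(6 - 24) = 44*(-18) = -792)
d(V, p) = -39 + 2*V**2 (d(V, p) = (V + V)*V - 39 = (2*V)*V - 39 = 2*V**2 - 39 = -39 + 2*V**2)
d(35, -13/14) + J = (-39 + 2*35**2) - 792 = (-39 + 2*1225) - 792 = (-39 + 2450) - 792 = 2411 - 792 = 1619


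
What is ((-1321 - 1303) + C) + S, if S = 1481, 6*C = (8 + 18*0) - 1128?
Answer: -3989/3 ≈ -1329.7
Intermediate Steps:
C = -560/3 (C = ((8 + 18*0) - 1128)/6 = ((8 + 0) - 1128)/6 = (8 - 1128)/6 = (⅙)*(-1120) = -560/3 ≈ -186.67)
((-1321 - 1303) + C) + S = ((-1321 - 1303) - 560/3) + 1481 = (-2624 - 560/3) + 1481 = -8432/3 + 1481 = -3989/3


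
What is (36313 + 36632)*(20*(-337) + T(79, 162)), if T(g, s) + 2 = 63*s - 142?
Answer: 242323290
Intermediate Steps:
T(g, s) = -144 + 63*s (T(g, s) = -2 + (63*s - 142) = -2 + (-142 + 63*s) = -144 + 63*s)
(36313 + 36632)*(20*(-337) + T(79, 162)) = (36313 + 36632)*(20*(-337) + (-144 + 63*162)) = 72945*(-6740 + (-144 + 10206)) = 72945*(-6740 + 10062) = 72945*3322 = 242323290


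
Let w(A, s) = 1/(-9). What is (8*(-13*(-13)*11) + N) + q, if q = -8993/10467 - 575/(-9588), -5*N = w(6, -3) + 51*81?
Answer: 2349207909511/167262660 ≈ 14045.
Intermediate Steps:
w(A, s) = -1/9
N = -37178/45 (N = -(-1/9 + 51*81)/5 = -(-1/9 + 4131)/5 = -1/5*37178/9 = -37178/45 ≈ -826.18)
q = -26735453/33452532 (q = -8993*1/10467 - 575*(-1/9588) = -8993/10467 + 575/9588 = -26735453/33452532 ≈ -0.79921)
(8*(-13*(-13)*11) + N) + q = (8*(-13*(-13)*11) - 37178/45) - 26735453/33452532 = (8*(169*11) - 37178/45) - 26735453/33452532 = (8*1859 - 37178/45) - 26735453/33452532 = (14872 - 37178/45) - 26735453/33452532 = 632062/45 - 26735453/33452532 = 2349207909511/167262660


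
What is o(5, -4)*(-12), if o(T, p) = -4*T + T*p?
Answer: 480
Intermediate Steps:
o(5, -4)*(-12) = (5*(-4 - 4))*(-12) = (5*(-8))*(-12) = -40*(-12) = 480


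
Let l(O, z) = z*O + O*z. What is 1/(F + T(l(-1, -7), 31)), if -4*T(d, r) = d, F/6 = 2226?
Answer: 2/26705 ≈ 7.4892e-5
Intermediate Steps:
F = 13356 (F = 6*2226 = 13356)
l(O, z) = 2*O*z (l(O, z) = O*z + O*z = 2*O*z)
T(d, r) = -d/4
1/(F + T(l(-1, -7), 31)) = 1/(13356 - (-1)*(-7)/2) = 1/(13356 - 1/4*14) = 1/(13356 - 7/2) = 1/(26705/2) = 2/26705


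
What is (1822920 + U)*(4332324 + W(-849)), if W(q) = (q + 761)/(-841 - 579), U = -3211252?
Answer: -2135219966009944/355 ≈ -6.0147e+12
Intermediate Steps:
W(q) = -761/1420 - q/1420 (W(q) = (761 + q)/(-1420) = (761 + q)*(-1/1420) = -761/1420 - q/1420)
(1822920 + U)*(4332324 + W(-849)) = (1822920 - 3211252)*(4332324 + (-761/1420 - 1/1420*(-849))) = -1388332*(4332324 + (-761/1420 + 849/1420)) = -1388332*(4332324 + 22/355) = -1388332*1537975042/355 = -2135219966009944/355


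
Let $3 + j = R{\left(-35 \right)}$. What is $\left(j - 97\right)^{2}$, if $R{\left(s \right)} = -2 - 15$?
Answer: $13689$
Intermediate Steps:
$R{\left(s \right)} = -17$
$j = -20$ ($j = -3 - 17 = -20$)
$\left(j - 97\right)^{2} = \left(-20 - 97\right)^{2} = \left(-117\right)^{2} = 13689$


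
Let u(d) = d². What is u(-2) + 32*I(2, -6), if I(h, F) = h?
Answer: 68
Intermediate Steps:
u(-2) + 32*I(2, -6) = (-2)² + 32*2 = 4 + 64 = 68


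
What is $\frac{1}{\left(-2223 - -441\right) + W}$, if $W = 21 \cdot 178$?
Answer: $\frac{1}{1956} \approx 0.00051125$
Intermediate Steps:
$W = 3738$
$\frac{1}{\left(-2223 - -441\right) + W} = \frac{1}{\left(-2223 - -441\right) + 3738} = \frac{1}{\left(-2223 + 441\right) + 3738} = \frac{1}{-1782 + 3738} = \frac{1}{1956}$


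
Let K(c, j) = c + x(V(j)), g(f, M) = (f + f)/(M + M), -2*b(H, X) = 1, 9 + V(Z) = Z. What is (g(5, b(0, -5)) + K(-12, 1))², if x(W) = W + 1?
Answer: 841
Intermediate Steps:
V(Z) = -9 + Z
b(H, X) = -½ (b(H, X) = -½*1 = -½)
x(W) = 1 + W
g(f, M) = f/M (g(f, M) = (2*f)/((2*M)) = (2*f)*(1/(2*M)) = f/M)
K(c, j) = -8 + c + j (K(c, j) = c + (1 + (-9 + j)) = c + (-8 + j) = -8 + c + j)
(g(5, b(0, -5)) + K(-12, 1))² = (5/(-½) + (-8 - 12 + 1))² = (5*(-2) - 19)² = (-10 - 19)² = (-29)² = 841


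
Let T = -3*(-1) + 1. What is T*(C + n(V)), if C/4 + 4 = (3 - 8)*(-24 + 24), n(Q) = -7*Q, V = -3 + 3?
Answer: -64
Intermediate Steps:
V = 0
T = 4 (T = 3 + 1 = 4)
C = -16 (C = -16 + 4*((3 - 8)*(-24 + 24)) = -16 + 4*(-5*0) = -16 + 4*0 = -16 + 0 = -16)
T*(C + n(V)) = 4*(-16 - 7*0) = 4*(-16 + 0) = 4*(-16) = -64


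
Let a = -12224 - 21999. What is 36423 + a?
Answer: 2200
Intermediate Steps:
a = -34223
36423 + a = 36423 - 34223 = 2200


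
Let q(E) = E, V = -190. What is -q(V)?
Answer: 190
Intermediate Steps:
-q(V) = -1*(-190) = 190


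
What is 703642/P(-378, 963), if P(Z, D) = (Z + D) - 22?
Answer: 703642/563 ≈ 1249.8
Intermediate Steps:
P(Z, D) = -22 + D + Z (P(Z, D) = (D + Z) - 22 = -22 + D + Z)
703642/P(-378, 963) = 703642/(-22 + 963 - 378) = 703642/563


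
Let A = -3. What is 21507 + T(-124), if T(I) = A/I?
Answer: 2666871/124 ≈ 21507.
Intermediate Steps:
T(I) = -3/I
21507 + T(-124) = 21507 - 3/(-124) = 21507 - 3*(-1/124) = 21507 + 3/124 = 2666871/124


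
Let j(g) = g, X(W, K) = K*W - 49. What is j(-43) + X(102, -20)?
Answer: -2132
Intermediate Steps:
X(W, K) = -49 + K*W
j(-43) + X(102, -20) = -43 + (-49 - 20*102) = -43 + (-49 - 2040) = -43 - 2089 = -2132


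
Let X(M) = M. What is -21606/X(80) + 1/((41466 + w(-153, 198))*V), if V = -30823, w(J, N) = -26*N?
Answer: -6046599600191/22388594280 ≈ -270.08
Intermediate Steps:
-21606/X(80) + 1/((41466 + w(-153, 198))*V) = -21606/80 + 1/((41466 - 26*198)*(-30823)) = -21606*1/80 - 1/30823/(41466 - 5148) = -10803/40 - 1/30823/36318 = -10803/40 + (1/36318)*(-1/30823) = -10803/40 - 1/1119429714 = -6046599600191/22388594280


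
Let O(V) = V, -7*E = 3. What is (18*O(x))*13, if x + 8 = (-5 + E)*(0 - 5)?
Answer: 31356/7 ≈ 4479.4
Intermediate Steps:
E = -3/7 (E = -1/7*3 = -3/7 ≈ -0.42857)
x = 134/7 (x = -8 + (-5 - 3/7)*(0 - 5) = -8 - 38/7*(-5) = -8 + 190/7 = 134/7 ≈ 19.143)
(18*O(x))*13 = (18*(134/7))*13 = (2412/7)*13 = 31356/7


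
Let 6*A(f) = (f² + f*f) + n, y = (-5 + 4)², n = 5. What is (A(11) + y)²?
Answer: 64009/36 ≈ 1778.0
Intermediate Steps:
y = 1 (y = (-1)² = 1)
A(f) = ⅚ + f²/3 (A(f) = ((f² + f*f) + 5)/6 = ((f² + f²) + 5)/6 = (2*f² + 5)/6 = (5 + 2*f²)/6 = ⅚ + f²/3)
(A(11) + y)² = ((⅚ + (⅓)*11²) + 1)² = ((⅚ + (⅓)*121) + 1)² = ((⅚ + 121/3) + 1)² = (247/6 + 1)² = (253/6)² = 64009/36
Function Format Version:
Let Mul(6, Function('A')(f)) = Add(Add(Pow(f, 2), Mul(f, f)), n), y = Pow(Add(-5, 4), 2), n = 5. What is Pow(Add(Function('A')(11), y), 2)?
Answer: Rational(64009, 36) ≈ 1778.0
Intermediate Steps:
y = 1 (y = Pow(-1, 2) = 1)
Function('A')(f) = Add(Rational(5, 6), Mul(Rational(1, 3), Pow(f, 2))) (Function('A')(f) = Mul(Rational(1, 6), Add(Add(Pow(f, 2), Mul(f, f)), 5)) = Mul(Rational(1, 6), Add(Add(Pow(f, 2), Pow(f, 2)), 5)) = Mul(Rational(1, 6), Add(Mul(2, Pow(f, 2)), 5)) = Mul(Rational(1, 6), Add(5, Mul(2, Pow(f, 2)))) = Add(Rational(5, 6), Mul(Rational(1, 3), Pow(f, 2))))
Pow(Add(Function('A')(11), y), 2) = Pow(Add(Add(Rational(5, 6), Mul(Rational(1, 3), Pow(11, 2))), 1), 2) = Pow(Add(Add(Rational(5, 6), Mul(Rational(1, 3), 121)), 1), 2) = Pow(Add(Add(Rational(5, 6), Rational(121, 3)), 1), 2) = Pow(Add(Rational(247, 6), 1), 2) = Pow(Rational(253, 6), 2) = Rational(64009, 36)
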